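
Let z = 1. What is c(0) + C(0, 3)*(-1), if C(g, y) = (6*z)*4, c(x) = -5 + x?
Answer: -29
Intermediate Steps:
C(g, y) = 24 (C(g, y) = (6*1)*4 = 6*4 = 24)
c(0) + C(0, 3)*(-1) = (-5 + 0) + 24*(-1) = -5 - 24 = -29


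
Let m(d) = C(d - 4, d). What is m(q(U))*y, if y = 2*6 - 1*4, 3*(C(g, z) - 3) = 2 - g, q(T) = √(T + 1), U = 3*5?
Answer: 88/3 ≈ 29.333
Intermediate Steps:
U = 15
q(T) = √(1 + T)
C(g, z) = 11/3 - g/3 (C(g, z) = 3 + (2 - g)/3 = 3 + (⅔ - g/3) = 11/3 - g/3)
m(d) = 5 - d/3 (m(d) = 11/3 - (d - 4)/3 = 11/3 - (-4 + d)/3 = 11/3 + (4/3 - d/3) = 5 - d/3)
y = 8 (y = 12 - 4 = 8)
m(q(U))*y = (5 - √(1 + 15)/3)*8 = (5 - √16/3)*8 = (5 - ⅓*4)*8 = (5 - 4/3)*8 = (11/3)*8 = 88/3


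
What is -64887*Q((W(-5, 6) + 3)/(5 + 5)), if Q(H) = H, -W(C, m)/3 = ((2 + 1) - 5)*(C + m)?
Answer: -583983/10 ≈ -58398.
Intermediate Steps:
W(C, m) = 6*C + 6*m (W(C, m) = -3*((2 + 1) - 5)*(C + m) = -3*(3 - 5)*(C + m) = -(-6)*(C + m) = -3*(-2*C - 2*m) = 6*C + 6*m)
-64887*Q((W(-5, 6) + 3)/(5 + 5)) = -64887*((6*(-5) + 6*6) + 3)/(5 + 5) = -64887*((-30 + 36) + 3)/10 = -64887*(6 + 3)/10 = -583983/10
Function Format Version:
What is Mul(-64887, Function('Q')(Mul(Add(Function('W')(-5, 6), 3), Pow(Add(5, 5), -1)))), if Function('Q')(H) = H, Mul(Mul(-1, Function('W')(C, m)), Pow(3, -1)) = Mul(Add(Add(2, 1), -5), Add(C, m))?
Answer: Rational(-583983, 10) ≈ -58398.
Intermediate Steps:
Function('W')(C, m) = Add(Mul(6, C), Mul(6, m)) (Function('W')(C, m) = Mul(-3, Mul(Add(Add(2, 1), -5), Add(C, m))) = Mul(-3, Mul(Add(3, -5), Add(C, m))) = Mul(-3, Mul(-2, Add(C, m))) = Mul(-3, Add(Mul(-2, C), Mul(-2, m))) = Add(Mul(6, C), Mul(6, m)))
Mul(-64887, Function('Q')(Mul(Add(Function('W')(-5, 6), 3), Pow(Add(5, 5), -1)))) = Mul(-64887, Mul(Add(Add(Mul(6, -5), Mul(6, 6)), 3), Pow(Add(5, 5), -1))) = Mul(-64887, Mul(Add(Add(-30, 36), 3), Pow(10, -1))) = Mul(-64887, Mul(Add(6, 3), Rational(1, 10))) = Mul(-64887, Mul(9, Rational(1, 10))) = Mul(-64887, Rational(9, 10)) = Rational(-583983, 10)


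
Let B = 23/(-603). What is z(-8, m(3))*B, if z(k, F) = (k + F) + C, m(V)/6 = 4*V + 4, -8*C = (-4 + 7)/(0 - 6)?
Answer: -32407/9648 ≈ -3.3589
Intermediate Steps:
C = 1/16 (C = -(-4 + 7)/(8*(0 - 6)) = -3/(8*(-6)) = -3*(-1)/(8*6) = -⅛*(-½) = 1/16 ≈ 0.062500)
m(V) = 24 + 24*V (m(V) = 6*(4*V + 4) = 6*(4 + 4*V) = 24 + 24*V)
z(k, F) = 1/16 + F + k (z(k, F) = (k + F) + 1/16 = (F + k) + 1/16 = 1/16 + F + k)
B = -23/603 (B = 23*(-1/603) = -23/603 ≈ -0.038143)
z(-8, m(3))*B = (1/16 + (24 + 24*3) - 8)*(-23/603) = (1/16 + (24 + 72) - 8)*(-23/603) = (1/16 + 96 - 8)*(-23/603) = (1409/16)*(-23/603) = -32407/9648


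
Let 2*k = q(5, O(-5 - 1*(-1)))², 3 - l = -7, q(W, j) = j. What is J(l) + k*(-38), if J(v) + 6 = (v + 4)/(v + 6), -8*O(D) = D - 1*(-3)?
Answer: -347/64 ≈ -5.4219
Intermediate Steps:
O(D) = -3/8 - D/8 (O(D) = -(D - 1*(-3))/8 = -(D + 3)/8 = -(3 + D)/8 = -3/8 - D/8)
l = 10 (l = 3 - 1*(-7) = 3 + 7 = 10)
J(v) = -6 + (4 + v)/(6 + v) (J(v) = -6 + (v + 4)/(v + 6) = -6 + (4 + v)/(6 + v))
k = 1/128 (k = (-3/8 - (-5 - 1*(-1))/8)²/2 = (-3/8 - (-5 + 1)/8)²/2 = (-3/8 - ⅛*(-4))²/2 = (-3/8 + ½)²/2 = (⅛)²/2 = (½)*(1/64) = 1/128 ≈ 0.0078125)
J(l) + k*(-38) = (-32 - 5*10)/(6 + 10) + (1/128)*(-38) = (-32 - 50)/16 - 19/64 = (1/16)*(-82) - 19/64 = -41/8 - 19/64 = -347/64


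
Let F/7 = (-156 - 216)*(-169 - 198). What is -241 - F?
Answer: -955909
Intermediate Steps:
F = 955668 (F = 7*((-156 - 216)*(-169 - 198)) = 7*(-372*(-367)) = 7*136524 = 955668)
-241 - F = -241 - 1*955668 = -241 - 955668 = -955909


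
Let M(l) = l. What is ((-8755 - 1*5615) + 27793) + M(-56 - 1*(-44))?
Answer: 13411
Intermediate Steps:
((-8755 - 1*5615) + 27793) + M(-56 - 1*(-44)) = ((-8755 - 1*5615) + 27793) + (-56 - 1*(-44)) = ((-8755 - 5615) + 27793) + (-56 + 44) = (-14370 + 27793) - 12 = 13423 - 12 = 13411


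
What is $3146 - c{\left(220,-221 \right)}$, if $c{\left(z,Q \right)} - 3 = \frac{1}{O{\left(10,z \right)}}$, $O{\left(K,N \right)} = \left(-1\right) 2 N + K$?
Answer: $\frac{1351491}{430} \approx 3143.0$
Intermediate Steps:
$O{\left(K,N \right)} = K - 2 N$ ($O{\left(K,N \right)} = - 2 N + K = K - 2 N$)
$c{\left(z,Q \right)} = 3 + \frac{1}{10 - 2 z}$
$3146 - c{\left(220,-221 \right)} = 3146 - \frac{-31 + 6 \cdot 220}{2 \left(-5 + 220\right)} = 3146 - \frac{-31 + 1320}{2 \cdot 215} = 3146 - \frac{1}{2} \cdot \frac{1}{215} \cdot 1289 = 3146 - \frac{1289}{430} = \frac{1351491}{430}$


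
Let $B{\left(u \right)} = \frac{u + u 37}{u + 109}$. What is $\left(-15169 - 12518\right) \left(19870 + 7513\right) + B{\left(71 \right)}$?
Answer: $- \frac{68233779541}{90} \approx -7.5815 \cdot 10^{8}$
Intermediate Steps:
$B{\left(u \right)} = \frac{38 u}{109 + u}$ ($B{\left(u \right)} = \frac{u + 37 u}{109 + u} = \frac{38 u}{109 + u}$)
$\left(-15169 - 12518\right) \left(19870 + 7513\right) + B{\left(71 \right)} = \left(-15169 - 12518\right) \left(19870 + 7513\right) + 38 \cdot 71 \frac{1}{109 + 71} = \left(-27687\right) 27383 + 38 \cdot 71 \cdot \frac{1}{180} = -758153121 + 38 \cdot 71 \cdot \frac{1}{180} = -758153121 + \frac{1349}{90} = - \frac{68233779541}{90}$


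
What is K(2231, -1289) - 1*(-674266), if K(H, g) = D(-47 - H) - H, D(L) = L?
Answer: 669757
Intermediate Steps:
K(H, g) = -47 - 2*H (K(H, g) = (-47 - H) - H = -47 - 2*H)
K(2231, -1289) - 1*(-674266) = (-47 - 2*2231) - 1*(-674266) = (-47 - 4462) + 674266 = -4509 + 674266 = 669757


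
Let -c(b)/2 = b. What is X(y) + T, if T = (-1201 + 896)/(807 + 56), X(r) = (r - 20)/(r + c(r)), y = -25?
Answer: -9292/4315 ≈ -2.1534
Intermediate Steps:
c(b) = -2*b
X(r) = -(-20 + r)/r (X(r) = (r - 20)/(r - 2*r) = (-20 + r)/((-r)) = (-20 + r)*(-1/r) = -(-20 + r)/r)
T = -305/863 ≈ -0.35342
X(y) + T = (20 - 1*(-25))/(-25) - 305/863 = -(20 + 25)/25 - 305/863 = -1/25*45 - 305/863 = -9/5 - 305/863 = -9292/4315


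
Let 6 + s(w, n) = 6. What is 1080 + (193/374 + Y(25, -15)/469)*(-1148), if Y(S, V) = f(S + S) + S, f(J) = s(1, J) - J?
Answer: 6875626/12529 ≈ 548.78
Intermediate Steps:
s(w, n) = 0 (s(w, n) = -6 + 6 = 0)
f(J) = -J (f(J) = 0 - J = -J)
Y(S, V) = -S (Y(S, V) = -(S + S) + S = -2*S + S = -S)
1080 + (193/374 + Y(25, -15)/469)*(-1148) = 1080 + (193/374 - 1*25/469)*(-1148) = 1080 + (193*(1/374) - 25*1/469)*(-1148) = 1080 + (193/374 - 25/469)*(-1148) = 1080 + (81167/175406)*(-1148) = 1080 - 6655694/12529 = 6875626/12529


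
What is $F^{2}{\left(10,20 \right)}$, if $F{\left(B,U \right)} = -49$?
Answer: $2401$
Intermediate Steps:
$F^{2}{\left(10,20 \right)} = \left(-49\right)^{2} = 2401$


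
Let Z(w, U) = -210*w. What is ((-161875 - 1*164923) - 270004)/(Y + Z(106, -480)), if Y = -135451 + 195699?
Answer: -298401/18994 ≈ -15.710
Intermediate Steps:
Y = 60248
((-161875 - 1*164923) - 270004)/(Y + Z(106, -480)) = ((-161875 - 1*164923) - 270004)/(60248 - 210*106) = ((-161875 - 164923) - 270004)/(60248 - 22260) = (-326798 - 270004)/37988 = -596802*1/37988 = -298401/18994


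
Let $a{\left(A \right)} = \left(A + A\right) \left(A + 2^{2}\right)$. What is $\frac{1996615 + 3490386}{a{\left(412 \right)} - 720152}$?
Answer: $- \frac{5487001}{377368} \approx -14.54$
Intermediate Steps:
$a{\left(A \right)} = 2 A \left(4 + A\right)$ ($a{\left(A \right)} = 2 A \left(A + 4\right) = 2 A \left(4 + A\right)$)
$\frac{1996615 + 3490386}{a{\left(412 \right)} - 720152} = \frac{1996615 + 3490386}{2 \cdot 412 \left(4 + 412\right) - 720152} = \frac{5487001}{2 \cdot 412 \cdot 416 - 720152} = \frac{5487001}{342784 - 720152} = \frac{5487001}{-377368} = 5487001 \left(- \frac{1}{377368}\right) = - \frac{5487001}{377368}$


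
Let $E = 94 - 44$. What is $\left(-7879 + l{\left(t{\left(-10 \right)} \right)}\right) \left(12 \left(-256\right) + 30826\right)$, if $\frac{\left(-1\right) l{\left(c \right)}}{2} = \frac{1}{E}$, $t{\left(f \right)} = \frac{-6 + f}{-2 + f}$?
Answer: $- \frac{5466871904}{25} \approx -2.1867 \cdot 10^{8}$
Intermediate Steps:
$E = 50$
$t{\left(f \right)} = \frac{-6 + f}{-2 + f}$
$l{\left(c \right)} = - \frac{1}{25}$ ($l{\left(c \right)} = - \frac{2}{50} = \left(-2\right) \frac{1}{50} = - \frac{1}{25}$)
$\left(-7879 + l{\left(t{\left(-10 \right)} \right)}\right) \left(12 \left(-256\right) + 30826\right) = \left(-7879 - \frac{1}{25}\right) \left(12 \left(-256\right) + 30826\right) = - \frac{196976 \left(-3072 + 30826\right)}{25} = \left(- \frac{196976}{25}\right) 27754 = - \frac{5466871904}{25}$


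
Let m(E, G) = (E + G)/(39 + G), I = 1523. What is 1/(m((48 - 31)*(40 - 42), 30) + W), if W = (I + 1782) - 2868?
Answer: 69/30149 ≈ 0.0022886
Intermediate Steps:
m(E, G) = (E + G)/(39 + G)
W = 437 (W = (1523 + 1782) - 2868 = 3305 - 2868 = 437)
1/(m((48 - 31)*(40 - 42), 30) + W) = 1/(((48 - 31)*(40 - 42) + 30)/(39 + 30) + 437) = 1/((17*(-2) + 30)/69 + 437) = 1/((-34 + 30)/69 + 437) = 1/((1/69)*(-4) + 437) = 1/(-4/69 + 437) = 1/(30149/69) = 69/30149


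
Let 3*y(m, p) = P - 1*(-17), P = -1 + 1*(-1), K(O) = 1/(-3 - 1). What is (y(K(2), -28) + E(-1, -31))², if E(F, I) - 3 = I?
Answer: 529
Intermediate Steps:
K(O) = -¼ (K(O) = 1/(-4) = -¼)
E(F, I) = 3 + I
P = -2 (P = -1 - 1 = -2)
y(m, p) = 5 (y(m, p) = (-2 - 1*(-17))/3 = (-2 + 17)/3 = (⅓)*15 = 5)
(y(K(2), -28) + E(-1, -31))² = (5 + (3 - 31))² = (5 - 28)² = (-23)² = 529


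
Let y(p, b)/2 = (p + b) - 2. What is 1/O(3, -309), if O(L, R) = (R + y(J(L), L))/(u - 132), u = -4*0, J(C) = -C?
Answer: 132/313 ≈ 0.42173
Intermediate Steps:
u = 0
y(p, b) = -4 + 2*b + 2*p (y(p, b) = 2*((p + b) - 2) = 2*((b + p) - 2) = 2*(-2 + b + p) = -4 + 2*b + 2*p)
O(L, R) = 1/33 - R/132 (O(L, R) = (R + (-4 + 2*L + 2*(-L)))/(0 - 132) = (R + (-4 + 2*L - 2*L))/(-132) = (R - 4)*(-1/132) = (-4 + R)*(-1/132) = 1/33 - R/132)
1/O(3, -309) = 1/(1/33 - 1/132*(-309)) = 1/(1/33 + 103/44) = 1/(313/132) = 132/313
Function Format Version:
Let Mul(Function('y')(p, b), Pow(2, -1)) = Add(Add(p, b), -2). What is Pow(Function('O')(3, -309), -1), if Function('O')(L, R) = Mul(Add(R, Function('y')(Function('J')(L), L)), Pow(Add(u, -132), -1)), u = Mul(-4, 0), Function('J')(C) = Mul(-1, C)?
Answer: Rational(132, 313) ≈ 0.42173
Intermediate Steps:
u = 0
Function('y')(p, b) = Add(-4, Mul(2, b), Mul(2, p)) (Function('y')(p, b) = Mul(2, Add(Add(p, b), -2)) = Mul(2, Add(Add(b, p), -2)) = Mul(2, Add(-2, b, p)) = Add(-4, Mul(2, b), Mul(2, p)))
Function('O')(L, R) = Add(Rational(1, 33), Mul(Rational(-1, 132), R)) (Function('O')(L, R) = Mul(Add(R, Add(-4, Mul(2, L), Mul(2, Mul(-1, L)))), Pow(Add(0, -132), -1)) = Mul(Add(R, Add(-4, Mul(2, L), Mul(-2, L))), Pow(-132, -1)) = Mul(Add(R, -4), Rational(-1, 132)) = Mul(Add(-4, R), Rational(-1, 132)) = Add(Rational(1, 33), Mul(Rational(-1, 132), R)))
Pow(Function('O')(3, -309), -1) = Pow(Add(Rational(1, 33), Mul(Rational(-1, 132), -309)), -1) = Pow(Add(Rational(1, 33), Rational(103, 44)), -1) = Pow(Rational(313, 132), -1) = Rational(132, 313)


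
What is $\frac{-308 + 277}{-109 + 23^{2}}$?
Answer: $- \frac{31}{420} \approx -0.07381$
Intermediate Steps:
$\frac{-308 + 277}{-109 + 23^{2}} = - \frac{31}{-109 + 529} = - \frac{31}{420}$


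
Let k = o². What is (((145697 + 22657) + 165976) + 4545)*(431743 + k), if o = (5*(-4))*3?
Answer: 147526859125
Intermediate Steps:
o = -60 (o = -20*3 = -60)
k = 3600 (k = (-60)² = 3600)
(((145697 + 22657) + 165976) + 4545)*(431743 + k) = (((145697 + 22657) + 165976) + 4545)*(431743 + 3600) = ((168354 + 165976) + 4545)*435343 = (334330 + 4545)*435343 = 338875*435343 = 147526859125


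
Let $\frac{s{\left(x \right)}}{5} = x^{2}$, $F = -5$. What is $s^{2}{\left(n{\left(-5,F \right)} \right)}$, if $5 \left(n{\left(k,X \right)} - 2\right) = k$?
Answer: $25$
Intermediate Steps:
$n{\left(k,X \right)} = 2 + \frac{k}{5}$
$s{\left(x \right)} = 5 x^{2}$
$s^{2}{\left(n{\left(-5,F \right)} \right)} = \left(5 \left(2 + \frac{1}{5} \left(-5\right)\right)^{2}\right)^{2} = \left(5 \left(2 - 1\right)^{2}\right)^{2} = \left(5 \cdot 1^{2}\right)^{2} = \left(5 \cdot 1\right)^{2} = 5^{2} = 25$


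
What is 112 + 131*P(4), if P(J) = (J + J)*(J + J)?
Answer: 8496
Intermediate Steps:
P(J) = 4*J**2 (P(J) = (2*J)*(2*J) = 4*J**2)
112 + 131*P(4) = 112 + 131*(4*4**2) = 112 + 131*(4*16) = 112 + 131*64 = 112 + 8384 = 8496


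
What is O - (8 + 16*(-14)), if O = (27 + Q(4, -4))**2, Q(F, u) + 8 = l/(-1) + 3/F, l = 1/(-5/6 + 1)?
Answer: 6481/16 ≈ 405.06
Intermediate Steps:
l = 6 (l = 1/(-5*1/6 + 1) = 1/(-5/6 + 1) = 1/(1/6) = 6)
Q(F, u) = -14 + 3/F (Q(F, u) = -8 + (6/(-1) + 3/F) = -8 + (6*(-1) + 3/F) = -8 + (-6 + 3/F) = -14 + 3/F)
O = 3025/16 (O = (27 + (-14 + 3/4))**2 = (27 - 53/4)**2 = (55/4)**2 = 3025/16 ≈ 189.06)
O - (8 + 16*(-14)) = 3025/16 - (8 + 16*(-14)) = 3025/16 - (8 - 224) = 3025/16 - 1*(-216) = 3025/16 + 216 = 6481/16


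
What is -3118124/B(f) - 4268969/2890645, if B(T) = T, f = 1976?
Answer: -2255456258181/1427978630 ≈ -1579.5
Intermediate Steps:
-3118124/B(f) - 4268969/2890645 = -3118124/1976 - 4268969/2890645 = -3118124*1/1976 - 4268969*1/2890645 = -779531/494 - 4268969/2890645 = -2255456258181/1427978630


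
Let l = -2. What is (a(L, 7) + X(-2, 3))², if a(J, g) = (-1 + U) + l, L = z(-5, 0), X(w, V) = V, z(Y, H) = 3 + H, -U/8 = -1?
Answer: 64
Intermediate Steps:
U = 8 (U = -8*(-1) = 8)
L = 3 (L = 3 + 0 = 3)
a(J, g) = 5 (a(J, g) = (-1 + 8) - 2 = 7 - 2 = 5)
(a(L, 7) + X(-2, 3))² = (5 + 3)² = 8² = 64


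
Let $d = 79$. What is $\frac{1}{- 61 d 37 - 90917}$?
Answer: $- \frac{1}{269220} \approx -3.7144 \cdot 10^{-6}$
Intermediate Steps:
$\frac{1}{- 61 d 37 - 90917} = \frac{1}{\left(-61\right) 79 \cdot 37 - 90917} = \frac{1}{\left(-4819\right) 37 - 90917} = \frac{1}{-178303 - 90917} = \frac{1}{-269220} = - \frac{1}{269220}$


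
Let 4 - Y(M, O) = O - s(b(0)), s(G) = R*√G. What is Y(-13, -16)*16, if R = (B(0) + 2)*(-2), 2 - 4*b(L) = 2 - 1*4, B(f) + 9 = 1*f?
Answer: 544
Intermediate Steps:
B(f) = -9 + f (B(f) = -9 + 1*f = -9 + f)
b(L) = 1 (b(L) = ½ - (2 - 1*4)/4 = ½ - (2 - 4)/4 = ½ - ¼*(-2) = ½ + ½ = 1)
R = 14 (R = ((-9 + 0) + 2)*(-2) = (-9 + 2)*(-2) = -7*(-2) = 14)
s(G) = 14*√G
Y(M, O) = 18 - O (Y(M, O) = 4 - (O - 14*√1) = 4 - (O - 14) = 4 - (-14 + O) = 4 + (14 - O) = 18 - O)
Y(-13, -16)*16 = (18 - 1*(-16))*16 = (18 + 16)*16 = 34*16 = 544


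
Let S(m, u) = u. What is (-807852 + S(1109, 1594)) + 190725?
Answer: -615533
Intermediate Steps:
(-807852 + S(1109, 1594)) + 190725 = (-807852 + 1594) + 190725 = -806258 + 190725 = -615533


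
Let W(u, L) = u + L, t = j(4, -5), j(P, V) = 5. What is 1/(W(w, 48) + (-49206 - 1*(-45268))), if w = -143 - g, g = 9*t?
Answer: -1/4078 ≈ -0.00024522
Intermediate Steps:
t = 5
g = 45 (g = 9*5 = 45)
w = -188 (w = -143 - 1*45 = -143 - 45 = -188)
W(u, L) = L + u
1/(W(w, 48) + (-49206 - 1*(-45268))) = 1/((48 - 188) + (-49206 - 1*(-45268))) = 1/(-140 + (-49206 + 45268)) = 1/(-140 - 3938) = 1/(-4078) = -1/4078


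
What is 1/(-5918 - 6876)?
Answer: -1/12794 ≈ -7.8162e-5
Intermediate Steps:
1/(-5918 - 6876) = 1/(-12794) = -1/12794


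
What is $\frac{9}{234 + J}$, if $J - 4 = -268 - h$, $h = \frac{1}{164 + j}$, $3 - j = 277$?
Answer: $- \frac{990}{3299} \approx -0.30009$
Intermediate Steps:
$j = -274$ ($j = 3 - 277 = -274$)
$h = - \frac{1}{110}$ ($h = \frac{1}{164 - 274} = \frac{1}{-110} = - \frac{1}{110} \approx -0.0090909$)
$J = - \frac{29039}{110}$ ($J = 4 - \frac{29479}{110} = - \frac{29039}{110} \approx -263.99$)
$\frac{9}{234 + J} = \frac{9}{234 - \frac{29039}{110}} = \frac{9}{- \frac{3299}{110}} = 9 \left(- \frac{110}{3299}\right) = - \frac{990}{3299}$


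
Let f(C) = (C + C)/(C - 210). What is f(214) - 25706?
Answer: -25599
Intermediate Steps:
f(C) = 2*C/(-210 + C) (f(C) = (2*C)/(-210 + C) = 2*C/(-210 + C))
f(214) - 25706 = 2*214/(-210 + 214) - 25706 = 2*214/4 - 25706 = 2*214*(1/4) - 25706 = 107 - 25706 = -25599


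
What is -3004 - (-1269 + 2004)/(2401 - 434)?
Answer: -844229/281 ≈ -3004.4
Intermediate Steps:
-3004 - (-1269 + 2004)/(2401 - 434) = -3004 - 735/1967 = -3004 - 1*105/281 = -3004 - 105/281 = -844229/281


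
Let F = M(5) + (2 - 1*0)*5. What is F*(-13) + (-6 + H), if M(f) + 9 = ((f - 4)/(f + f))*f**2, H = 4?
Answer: -95/2 ≈ -47.500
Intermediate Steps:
M(f) = -9 + f*(-4 + f)/2 (M(f) = -9 + ((f - 4)/(f + f))*f**2 = -9 + ((-4 + f)/((2*f)))*f**2 = -9 + ((-4 + f)*(1/(2*f)))*f**2 = -9 + ((-4 + f)/(2*f))*f**2 = -9 + f*(-4 + f)/2)
F = 7/2 (F = (-9 + (1/2)*5**2 - 2*5) + (2 - 1*0)*5 = (-9 + (1/2)*25 - 10) + (2 + 0)*5 = (-9 + 25/2 - 10) + 2*5 = -13/2 + 10 = 7/2 ≈ 3.5000)
F*(-13) + (-6 + H) = (7/2)*(-13) + (-6 + 4) = -91/2 - 2 = -95/2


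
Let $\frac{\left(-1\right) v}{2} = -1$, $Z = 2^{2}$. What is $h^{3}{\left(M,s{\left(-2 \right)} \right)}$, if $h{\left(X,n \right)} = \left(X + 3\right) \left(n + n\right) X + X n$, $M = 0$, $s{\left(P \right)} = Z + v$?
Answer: $0$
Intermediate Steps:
$Z = 4$
$v = 2$ ($v = \left(-2\right) \left(-1\right) = 2$)
$s{\left(P \right)} = 6$ ($s{\left(P \right)} = 4 + 2 = 6$)
$h{\left(X,n \right)} = X n + 2 X n \left(3 + X\right)$ ($h{\left(X,n \right)} = \left(3 + X\right) 2 n X + X n = 2 n \left(3 + X\right) X + X n = 2 X n \left(3 + X\right) + X n = X n + 2 X n \left(3 + X\right)$)
$h^{3}{\left(M,s{\left(-2 \right)} \right)} = \left(0 \cdot 6 \left(7 + 2 \cdot 0\right)\right)^{3} = \left(0 \cdot 6 \left(7 + 0\right)\right)^{3} = \left(0 \cdot 6 \cdot 7\right)^{3} = 0^{3} = 0$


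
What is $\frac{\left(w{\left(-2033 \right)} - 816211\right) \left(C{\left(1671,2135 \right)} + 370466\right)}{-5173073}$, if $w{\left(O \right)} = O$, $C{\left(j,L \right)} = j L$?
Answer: $\frac{3222286602444}{5173073} \approx 6.229 \cdot 10^{5}$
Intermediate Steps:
$C{\left(j,L \right)} = L j$
$\frac{\left(w{\left(-2033 \right)} - 816211\right) \left(C{\left(1671,2135 \right)} + 370466\right)}{-5173073} = \frac{\left(-2033 - 816211\right) \left(2135 \cdot 1671 + 370466\right)}{-5173073} = - 818244 \left(3567585 + 370466\right) \left(- \frac{1}{5173073}\right) = \left(-818244\right) 3938051 \left(- \frac{1}{5173073}\right) = \left(-3222286602444\right) \left(- \frac{1}{5173073}\right) = \frac{3222286602444}{5173073}$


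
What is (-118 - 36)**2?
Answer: 23716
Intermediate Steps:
(-118 - 36)**2 = (-154)**2 = 23716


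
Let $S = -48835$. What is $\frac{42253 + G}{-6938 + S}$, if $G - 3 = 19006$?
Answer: $- \frac{61262}{55773} \approx -1.0984$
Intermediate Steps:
$G = 19009$ ($G = 3 + 19006 = 19009$)
$\frac{42253 + G}{-6938 + S} = \frac{42253 + 19009}{-6938 - 48835} = \frac{61262}{-55773} = 61262 \left(- \frac{1}{55773}\right) = - \frac{61262}{55773}$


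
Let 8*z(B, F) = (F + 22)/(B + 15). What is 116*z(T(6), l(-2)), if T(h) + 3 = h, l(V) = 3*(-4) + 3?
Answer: 377/36 ≈ 10.472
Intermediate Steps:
l(V) = -9 (l(V) = -12 + 3 = -9)
T(h) = -3 + h
z(B, F) = (22 + F)/(8*(15 + B)) (z(B, F) = ((F + 22)/(B + 15))/8 = ((22 + F)/(15 + B))/8 = (22 + F)/(8*(15 + B)))
116*z(T(6), l(-2)) = 116*((22 - 9)/(8*(15 + (-3 + 6)))) = 116*((⅛)*13/(15 + 3)) = 116*((⅛)*13/18) = 116*((⅛)*(1/18)*13) = 116*(13/144) = 377/36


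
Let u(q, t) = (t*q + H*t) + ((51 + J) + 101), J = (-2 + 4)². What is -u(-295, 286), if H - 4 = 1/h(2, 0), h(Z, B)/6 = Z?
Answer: 498277/6 ≈ 83046.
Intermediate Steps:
h(Z, B) = 6*Z
H = 49/12 (H = 4 + 1/(6*2) = 4 + 1/12 = 49/12 ≈ 4.0833)
J = 4 (J = 2² = 4)
u(q, t) = 156 + 49*t/12 + q*t (u(q, t) = (t*q + 49*t/12) + ((51 + 4) + 101) = (q*t + 49*t/12) + (55 + 101) = (49*t/12 + q*t) + 156 = 156 + 49*t/12 + q*t)
-u(-295, 286) = -(156 + (49/12)*286 - 295*286) = -(156 + 7007/6 - 84370) = -1*(-498277/6) = 498277/6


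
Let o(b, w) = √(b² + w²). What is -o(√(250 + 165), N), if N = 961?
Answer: -4*√57746 ≈ -961.22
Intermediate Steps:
-o(√(250 + 165), N) = -√((√(250 + 165))² + 961²) = -√((√415)² + 923521) = -√(415 + 923521) = -√923936 = -4*√57746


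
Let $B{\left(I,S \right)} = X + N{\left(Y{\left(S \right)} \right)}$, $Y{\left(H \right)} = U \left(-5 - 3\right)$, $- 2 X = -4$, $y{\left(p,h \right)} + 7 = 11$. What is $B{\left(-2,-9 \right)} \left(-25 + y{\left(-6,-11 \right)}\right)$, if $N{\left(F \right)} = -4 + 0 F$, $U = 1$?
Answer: $42$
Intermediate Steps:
$y{\left(p,h \right)} = 4$ ($y{\left(p,h \right)} = -7 + 11 = 4$)
$X = 2$ ($X = \left(- \frac{1}{2}\right) \left(-4\right) = 2$)
$Y{\left(H \right)} = -8$ ($Y{\left(H \right)} = 1 \left(-5 - 3\right) = 1 \left(-8\right) = -8$)
$N{\left(F \right)} = -4$ ($N{\left(F \right)} = -4 + 0 = -4$)
$B{\left(I,S \right)} = -2$ ($B{\left(I,S \right)} = 2 - 4 = -2$)
$B{\left(-2,-9 \right)} \left(-25 + y{\left(-6,-11 \right)}\right) = - 2 \left(-25 + 4\right) = \left(-2\right) \left(-21\right) = 42$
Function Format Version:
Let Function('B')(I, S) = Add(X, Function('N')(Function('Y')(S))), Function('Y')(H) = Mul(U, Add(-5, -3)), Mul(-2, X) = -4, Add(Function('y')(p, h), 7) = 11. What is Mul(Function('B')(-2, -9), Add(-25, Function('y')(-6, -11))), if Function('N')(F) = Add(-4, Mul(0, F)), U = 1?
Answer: 42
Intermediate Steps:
Function('y')(p, h) = 4 (Function('y')(p, h) = Add(-7, 11) = 4)
X = 2 (X = Mul(Rational(-1, 2), -4) = 2)
Function('Y')(H) = -8 (Function('Y')(H) = Mul(1, Add(-5, -3)) = Mul(1, -8) = -8)
Function('N')(F) = -4 (Function('N')(F) = Add(-4, 0) = -4)
Function('B')(I, S) = -2 (Function('B')(I, S) = Add(2, -4) = -2)
Mul(Function('B')(-2, -9), Add(-25, Function('y')(-6, -11))) = Mul(-2, Add(-25, 4)) = Mul(-2, -21) = 42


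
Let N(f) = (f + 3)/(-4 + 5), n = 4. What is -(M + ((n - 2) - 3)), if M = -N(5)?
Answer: 9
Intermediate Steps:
N(f) = 3 + f (N(f) = (3 + f)/1 = (3 + f)*1 = 3 + f)
M = -8 (M = -(3 + 5) = -1*8 = -8)
-(M + ((n - 2) - 3)) = -(-8 + ((4 - 2) - 3)) = -(-8 + (2 - 3)) = -(-8 - 1) = -1*(-9) = 9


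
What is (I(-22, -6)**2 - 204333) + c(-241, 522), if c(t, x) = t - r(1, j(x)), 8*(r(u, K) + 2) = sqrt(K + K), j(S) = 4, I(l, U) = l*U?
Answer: -187148 - sqrt(2)/4 ≈ -1.8715e+5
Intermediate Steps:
I(l, U) = U*l
r(u, K) = -2 + sqrt(2)*sqrt(K)/8 (r(u, K) = -2 + sqrt(K + K)/8 = -2 + sqrt(2*K)/8 = -2 + (sqrt(2)*sqrt(K))/8 = -2 + sqrt(2)*sqrt(K)/8)
c(t, x) = 2 + t - sqrt(2)/4 (c(t, x) = t - (-2 + sqrt(2)*sqrt(4)/8) = t - (-2 + (1/8)*sqrt(2)*2) = t - (-2 + sqrt(2)/4) = t + (2 - sqrt(2)/4) = 2 + t - sqrt(2)/4)
(I(-22, -6)**2 - 204333) + c(-241, 522) = ((-6*(-22))**2 - 204333) + (2 - 241 - sqrt(2)/4) = (132**2 - 204333) + (-239 - sqrt(2)/4) = (17424 - 204333) + (-239 - sqrt(2)/4) = -186909 + (-239 - sqrt(2)/4) = -187148 - sqrt(2)/4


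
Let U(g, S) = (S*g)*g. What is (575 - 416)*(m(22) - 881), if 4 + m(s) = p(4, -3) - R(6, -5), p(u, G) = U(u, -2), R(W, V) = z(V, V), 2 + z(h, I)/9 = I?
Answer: -135786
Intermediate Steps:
z(h, I) = -18 + 9*I
R(W, V) = -18 + 9*V
U(g, S) = S*g²
p(u, G) = -2*u²
m(s) = 27 (m(s) = -4 + (-2*4² - (-18 + 9*(-5))) = -4 + (-2*16 - (-18 - 45)) = -4 + (-32 - 1*(-63)) = -4 + (-32 + 63) = -4 + 31 = 27)
(575 - 416)*(m(22) - 881) = (575 - 416)*(27 - 881) = 159*(-854) = -135786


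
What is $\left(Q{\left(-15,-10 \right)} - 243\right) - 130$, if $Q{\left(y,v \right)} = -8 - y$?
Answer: $-366$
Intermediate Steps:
$\left(Q{\left(-15,-10 \right)} - 243\right) - 130 = \left(\left(-8 - -15\right) - 243\right) - 130 = \left(\left(-8 + 15\right) - 243\right) - 130 = \left(7 - 243\right) - 130 = -236 - 130 = -366$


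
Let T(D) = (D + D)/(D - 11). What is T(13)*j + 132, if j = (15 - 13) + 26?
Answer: 496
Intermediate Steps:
T(D) = 2*D/(-11 + D) (T(D) = (2*D)/(-11 + D) = 2*D/(-11 + D))
j = 28 (j = 2 + 26 = 28)
T(13)*j + 132 = (2*13/(-11 + 13))*28 + 132 = (2*13/2)*28 + 132 = (2*13*(½))*28 + 132 = 13*28 + 132 = 364 + 132 = 496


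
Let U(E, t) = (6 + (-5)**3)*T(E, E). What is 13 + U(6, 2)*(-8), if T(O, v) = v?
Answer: 5725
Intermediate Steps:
U(E, t) = -119*E (U(E, t) = (6 + (-5)**3)*E = (6 - 125)*E = -119*E)
13 + U(6, 2)*(-8) = 13 - 119*6*(-8) = 13 - 714*(-8) = 13 + 5712 = 5725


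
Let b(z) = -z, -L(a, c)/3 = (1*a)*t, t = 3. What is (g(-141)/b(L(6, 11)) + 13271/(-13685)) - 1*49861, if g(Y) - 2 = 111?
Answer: -1601997853/32130 ≈ -49860.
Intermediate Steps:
g(Y) = 113 (g(Y) = 2 + 111 = 113)
L(a, c) = -9*a (L(a, c) = -3*1*a*3 = -3*a*3 = -9*a)
(g(-141)/b(L(6, 11)) + 13271/(-13685)) - 1*49861 = (113/((-(-9)*6)) + 13271/(-13685)) - 1*49861 = (113/((-1*(-54))) + 13271*(-1/13685)) - 49861 = (113/54 - 577/595) - 49861 = 36077/32130 - 49861 = -1601997853/32130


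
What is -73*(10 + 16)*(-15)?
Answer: 28470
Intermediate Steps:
-73*(10 + 16)*(-15) = -1898*(-15) = -73*(-390) = 28470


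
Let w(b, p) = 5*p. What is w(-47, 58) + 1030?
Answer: 1320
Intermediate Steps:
w(-47, 58) + 1030 = 5*58 + 1030 = 290 + 1030 = 1320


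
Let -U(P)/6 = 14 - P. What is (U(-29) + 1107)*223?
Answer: 189327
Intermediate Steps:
U(P) = -84 + 6*P (U(P) = -6*(14 - P) = -84 + 6*P)
(U(-29) + 1107)*223 = ((-84 + 6*(-29)) + 1107)*223 = ((-84 - 174) + 1107)*223 = (-258 + 1107)*223 = 849*223 = 189327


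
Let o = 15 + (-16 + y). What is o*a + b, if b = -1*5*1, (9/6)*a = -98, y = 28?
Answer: -1769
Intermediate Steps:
a = -196/3 (a = (⅔)*(-98) = -196/3 ≈ -65.333)
b = -5 (b = -5*1 = -5)
o = 27 (o = 15 + (-16 + 28) = 15 + 12 = 27)
o*a + b = 27*(-196/3) - 5 = -1764 - 5 = -1769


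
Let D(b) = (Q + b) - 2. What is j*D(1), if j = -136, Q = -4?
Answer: 680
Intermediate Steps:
D(b) = -6 + b (D(b) = (-4 + b) - 2 = -6 + b)
j*D(1) = -136*(-6 + 1) = -136*(-5) = 680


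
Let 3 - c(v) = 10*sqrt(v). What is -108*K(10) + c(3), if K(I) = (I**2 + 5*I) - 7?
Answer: -15441 - 10*sqrt(3) ≈ -15458.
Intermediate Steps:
c(v) = 3 - 10*sqrt(v)
K(I) = -7 + I**2 + 5*I
-108*K(10) + c(3) = -108*(-7 + 10**2 + 5*10) + (3 - 10*sqrt(3)) = -108*(-7 + 100 + 50) + (3 - 10*sqrt(3)) = -108*143 + (3 - 10*sqrt(3)) = -15444 + (3 - 10*sqrt(3)) = -15441 - 10*sqrt(3)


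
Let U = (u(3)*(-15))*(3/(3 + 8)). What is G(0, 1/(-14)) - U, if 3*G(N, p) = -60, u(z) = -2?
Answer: -310/11 ≈ -28.182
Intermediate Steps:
G(N, p) = -20 (G(N, p) = (⅓)*(-60) = -20)
U = 90/11 (U = (-2*(-15))*(3/(3 + 8)) = 30*(3/11) = 90/11 ≈ 8.1818)
G(0, 1/(-14)) - U = -20 - 1*90/11 = -20 - 90/11 = -310/11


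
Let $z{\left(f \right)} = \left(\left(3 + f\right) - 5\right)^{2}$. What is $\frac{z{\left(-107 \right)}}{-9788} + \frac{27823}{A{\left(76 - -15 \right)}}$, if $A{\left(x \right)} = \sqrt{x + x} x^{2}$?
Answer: $- \frac{11881}{9788} + \frac{27823 \sqrt{182}}{1507142} \approx -0.96478$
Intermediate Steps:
$z{\left(f \right)} = \left(-2 + f\right)^{2}$
$A{\left(x \right)} = \sqrt{2} x^{\frac{5}{2}}$ ($A{\left(x \right)} = \sqrt{2 x} x^{2} = \sqrt{2} \sqrt{x} x^{2} = \sqrt{2} x^{\frac{5}{2}}$)
$\frac{z{\left(-107 \right)}}{-9788} + \frac{27823}{A{\left(76 - -15 \right)}} = \frac{\left(-2 - 107\right)^{2}}{-9788} + \frac{27823}{\sqrt{2} \left(76 - -15\right)^{\frac{5}{2}}} = \left(-109\right)^{2} \left(- \frac{1}{9788}\right) + \frac{27823}{\sqrt{2} \left(76 + 15\right)^{\frac{5}{2}}} = 11881 \left(- \frac{1}{9788}\right) + \frac{27823}{\sqrt{2} \cdot 91^{\frac{5}{2}}} = - \frac{11881}{9788} + \frac{27823}{\sqrt{2} \cdot 8281 \sqrt{91}} = - \frac{11881}{9788} + \frac{27823}{8281 \sqrt{182}} = - \frac{11881}{9788} + 27823 \frac{\sqrt{182}}{1507142} = - \frac{11881}{9788} + \frac{27823 \sqrt{182}}{1507142}$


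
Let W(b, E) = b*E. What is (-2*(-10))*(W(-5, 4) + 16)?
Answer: -80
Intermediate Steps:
W(b, E) = E*b
(-2*(-10))*(W(-5, 4) + 16) = (-2*(-10))*(4*(-5) + 16) = 20*(-20 + 16) = 20*(-4) = -80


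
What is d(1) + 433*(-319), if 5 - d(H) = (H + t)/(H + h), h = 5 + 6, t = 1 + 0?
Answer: -828733/6 ≈ -1.3812e+5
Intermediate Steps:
t = 1
h = 11
d(H) = 5 - (1 + H)/(11 + H) (d(H) = 5 - (H + 1)/(H + 11) = 5 - (1 + H)/(11 + H))
d(1) + 433*(-319) = 2*(27 + 2*1)/(11 + 1) + 433*(-319) = 2*(27 + 2)/12 - 138127 = 2*(1/12)*29 - 138127 = 29/6 - 138127 = -828733/6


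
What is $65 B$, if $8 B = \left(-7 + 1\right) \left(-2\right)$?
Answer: $\frac{195}{2} \approx 97.5$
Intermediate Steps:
$B = \frac{3}{2}$ ($B = \frac{\left(-7 + 1\right) \left(-2\right)}{8} = \frac{\left(-6\right) \left(-2\right)}{8} = \frac{1}{8} \cdot 12 = \frac{3}{2} \approx 1.5$)
$65 B = 65 \cdot \frac{3}{2} = \frac{195}{2}$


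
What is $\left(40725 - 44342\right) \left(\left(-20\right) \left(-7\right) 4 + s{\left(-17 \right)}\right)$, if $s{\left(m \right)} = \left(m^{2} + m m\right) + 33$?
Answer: $-4235507$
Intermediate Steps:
$s{\left(m \right)} = 33 + 2 m^{2}$ ($s{\left(m \right)} = \left(m^{2} + m^{2}\right) + 33 = 2 m^{2} + 33 = 33 + 2 m^{2}$)
$\left(40725 - 44342\right) \left(\left(-20\right) \left(-7\right) 4 + s{\left(-17 \right)}\right) = \left(40725 - 44342\right) \left(\left(-20\right) \left(-7\right) 4 + \left(33 + 2 \left(-17\right)^{2}\right)\right) = - 3617 \left(140 \cdot 4 + \left(33 + 2 \cdot 289\right)\right) = - 3617 \left(560 + \left(33 + 578\right)\right) = - 3617 \left(560 + 611\right) = \left(-3617\right) 1171 = -4235507$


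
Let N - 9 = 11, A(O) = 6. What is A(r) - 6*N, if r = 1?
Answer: -114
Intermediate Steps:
N = 20 (N = 9 + 11 = 20)
A(r) - 6*N = 6 - 6*20 = 6 - 120 = -114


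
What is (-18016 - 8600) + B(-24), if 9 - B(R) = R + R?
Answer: -26559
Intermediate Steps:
B(R) = 9 - 2*R (B(R) = 9 - (R + R) = 9 - 2*R)
(-18016 - 8600) + B(-24) = (-18016 - 8600) + (9 - 2*(-24)) = -26616 + (9 + 48) = -26616 + 57 = -26559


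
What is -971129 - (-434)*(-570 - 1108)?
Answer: -1699381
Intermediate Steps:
-971129 - (-434)*(-570 - 1108) = -971129 - (-434)*(-1678) = -971129 - 1*728252 = -971129 - 728252 = -1699381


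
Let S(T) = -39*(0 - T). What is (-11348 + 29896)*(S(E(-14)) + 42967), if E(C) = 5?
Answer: 800568776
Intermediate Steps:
S(T) = 39*T (S(T) = -(-39)*T = 39*T)
(-11348 + 29896)*(S(E(-14)) + 42967) = (-11348 + 29896)*(39*5 + 42967) = 18548*(195 + 42967) = 18548*43162 = 800568776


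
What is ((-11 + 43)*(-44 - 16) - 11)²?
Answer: 3728761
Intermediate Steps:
((-11 + 43)*(-44 - 16) - 11)² = (32*(-60) - 11)² = (-1920 - 11)² = (-1931)² = 3728761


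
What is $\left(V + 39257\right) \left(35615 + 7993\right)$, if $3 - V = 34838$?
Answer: $192834576$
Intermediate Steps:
$V = -34835$ ($V = 3 - 34838 = -34835$)
$\left(V + 39257\right) \left(35615 + 7993\right) = \left(-34835 + 39257\right) \left(35615 + 7993\right) = 4422 \cdot 43608 = 192834576$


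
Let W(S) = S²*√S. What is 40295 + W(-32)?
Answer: 40295 + 4096*I*√2 ≈ 40295.0 + 5792.6*I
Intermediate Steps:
W(S) = S^(5/2)
40295 + W(-32) = 40295 + (-32)^(5/2) = 40295 + 4096*I*√2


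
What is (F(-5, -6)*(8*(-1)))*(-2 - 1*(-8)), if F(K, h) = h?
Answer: 288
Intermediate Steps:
(F(-5, -6)*(8*(-1)))*(-2 - 1*(-8)) = (-48*(-1))*(-2 - 1*(-8)) = (-6*(-8))*(-2 + 8) = 48*6 = 288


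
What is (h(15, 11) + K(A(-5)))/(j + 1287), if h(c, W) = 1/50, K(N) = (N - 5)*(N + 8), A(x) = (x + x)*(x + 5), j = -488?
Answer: -1999/39950 ≈ -0.050038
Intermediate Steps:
A(x) = 2*x*(5 + x) (A(x) = (2*x)*(5 + x) = 2*x*(5 + x))
K(N) = (-5 + N)*(8 + N)
h(c, W) = 1/50
(h(15, 11) + K(A(-5)))/(j + 1287) = (1/50 + (-40 + (2*(-5)*(5 - 5))² + 3*(2*(-5)*(5 - 5))))/(-488 + 1287) = (1/50 + (-40 + (2*(-5)*0)² + 3*(2*(-5)*0)))/799 = (1/50 + (-40 + 0² + 3*0))*(1/799) = (1/50 + (-40 + 0 + 0))*(1/799) = (1/50 - 40)*(1/799) = -1999/50*1/799 = -1999/39950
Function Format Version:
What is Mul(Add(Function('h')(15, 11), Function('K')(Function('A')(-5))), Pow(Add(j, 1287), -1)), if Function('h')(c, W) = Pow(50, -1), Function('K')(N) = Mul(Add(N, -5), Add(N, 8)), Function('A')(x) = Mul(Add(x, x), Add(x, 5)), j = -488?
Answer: Rational(-1999, 39950) ≈ -0.050038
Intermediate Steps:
Function('A')(x) = Mul(2, x, Add(5, x)) (Function('A')(x) = Mul(Mul(2, x), Add(5, x)) = Mul(2, x, Add(5, x)))
Function('K')(N) = Mul(Add(-5, N), Add(8, N))
Function('h')(c, W) = Rational(1, 50)
Mul(Add(Function('h')(15, 11), Function('K')(Function('A')(-5))), Pow(Add(j, 1287), -1)) = Mul(Add(Rational(1, 50), Add(-40, Pow(Mul(2, -5, Add(5, -5)), 2), Mul(3, Mul(2, -5, Add(5, -5))))), Pow(Add(-488, 1287), -1)) = Mul(Add(Rational(1, 50), Add(-40, Pow(Mul(2, -5, 0), 2), Mul(3, Mul(2, -5, 0)))), Pow(799, -1)) = Mul(Add(Rational(1, 50), Add(-40, Pow(0, 2), Mul(3, 0))), Rational(1, 799)) = Mul(Add(Rational(1, 50), Add(-40, 0, 0)), Rational(1, 799)) = Mul(Add(Rational(1, 50), -40), Rational(1, 799)) = Mul(Rational(-1999, 50), Rational(1, 799)) = Rational(-1999, 39950)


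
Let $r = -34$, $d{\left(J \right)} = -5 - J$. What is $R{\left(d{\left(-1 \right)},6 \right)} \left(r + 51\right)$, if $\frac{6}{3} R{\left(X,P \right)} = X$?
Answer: $-34$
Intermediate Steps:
$R{\left(X,P \right)} = \frac{X}{2}$
$R{\left(d{\left(-1 \right)},6 \right)} \left(r + 51\right) = \frac{-5 - -1}{2} \left(-34 + 51\right) = \frac{-5 + 1}{2} \cdot 17 = \frac{1}{2} \left(-4\right) 17 = \left(-2\right) 17 = -34$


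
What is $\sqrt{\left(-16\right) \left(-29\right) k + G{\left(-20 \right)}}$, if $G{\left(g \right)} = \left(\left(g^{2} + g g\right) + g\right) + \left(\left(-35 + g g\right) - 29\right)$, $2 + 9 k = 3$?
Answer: $\frac{2 \sqrt{2627}}{3} \approx 34.169$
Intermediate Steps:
$k = \frac{1}{9}$ ($k = - \frac{2}{9} + \frac{1}{9} \cdot 3 = - \frac{2}{9} + \frac{1}{3} = \frac{1}{9} \approx 0.11111$)
$G{\left(g \right)} = -64 + g + 3 g^{2}$ ($G{\left(g \right)} = \left(\left(g^{2} + g^{2}\right) + g\right) + \left(\left(-35 + g^{2}\right) - 29\right) = \left(2 g^{2} + g\right) + \left(-64 + g^{2}\right) = \left(g + 2 g^{2}\right) + \left(-64 + g^{2}\right) = -64 + g + 3 g^{2}$)
$\sqrt{\left(-16\right) \left(-29\right) k + G{\left(-20 \right)}} = \sqrt{\left(-16\right) \left(-29\right) \frac{1}{9} - \left(84 - 1200\right)} = \sqrt{464 \cdot \frac{1}{9} - -1116} = \sqrt{\frac{464}{9} - -1116} = \sqrt{\frac{464}{9} + 1116} = \sqrt{\frac{10508}{9}} = \frac{2 \sqrt{2627}}{3}$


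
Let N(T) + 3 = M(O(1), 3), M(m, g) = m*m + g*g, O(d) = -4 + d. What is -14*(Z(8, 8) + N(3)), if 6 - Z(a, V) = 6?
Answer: -210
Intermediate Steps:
Z(a, V) = 0 (Z(a, V) = 6 - 1*6 = 6 - 6 = 0)
M(m, g) = g**2 + m**2 (M(m, g) = m**2 + g**2 = g**2 + m**2)
N(T) = 15 (N(T) = -3 + (3**2 + (-4 + 1)**2) = -3 + (9 + (-3)**2) = -3 + (9 + 9) = -3 + 18 = 15)
-14*(Z(8, 8) + N(3)) = -14*(0 + 15) = -14*15 = -210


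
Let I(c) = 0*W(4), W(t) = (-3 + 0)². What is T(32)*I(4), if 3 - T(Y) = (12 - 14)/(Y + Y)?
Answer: 0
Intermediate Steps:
W(t) = 9 (W(t) = (-3)² = 9)
T(Y) = 3 + 1/Y (T(Y) = 3 - (12 - 14)/(Y + Y) = 3 - (-2)/(2*Y) = 3 - (-2)*1/(2*Y) = 3 - (-1)/Y = 3 + 1/Y)
I(c) = 0 (I(c) = 0*9 = 0)
T(32)*I(4) = (3 + 1/32)*0 = (97/32)*0 = 0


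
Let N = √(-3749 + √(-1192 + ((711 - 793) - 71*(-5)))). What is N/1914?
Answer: √(-3749 + I*√919)/1914 ≈ 0.00012934 + 0.03199*I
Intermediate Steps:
N = √(-3749 + I*√919) (N = √(-3749 + √(-1192 + (-82 + 355))) = √(-3749 + √(-1192 + 273)) = √(-3749 + √(-919)) = √(-3749 + I*√919) ≈ 0.2476 + 61.23*I)
N/1914 = √(-3749 + I*√919)/1914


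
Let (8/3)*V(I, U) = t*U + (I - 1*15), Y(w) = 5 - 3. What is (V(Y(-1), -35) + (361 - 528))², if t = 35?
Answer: 6375625/16 ≈ 3.9848e+5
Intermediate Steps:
Y(w) = 2
V(I, U) = -45/8 + 3*I/8 + 105*U/8 (V(I, U) = 3*(35*U + (I - 1*15))/8 = 3*(35*U + (I - 15))/8 = 3*(35*U + (-15 + I))/8 = 3*(-15 + I + 35*U)/8 = -45/8 + 3*I/8 + 105*U/8)
(V(Y(-1), -35) + (361 - 528))² = ((-45/8 + (3/8)*2 + (105/8)*(-35)) + (361 - 528))² = ((-45/8 + ¾ - 3675/8) - 167)² = (-1857/4 - 167)² = (-2525/4)² = 6375625/16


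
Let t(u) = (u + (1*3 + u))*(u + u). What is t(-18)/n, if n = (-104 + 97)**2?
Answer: 1188/49 ≈ 24.245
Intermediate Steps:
n = 49 (n = (-7)**2 = 49)
t(u) = 2*u*(3 + 2*u) (t(u) = (u + (3 + u))*(2*u) = (3 + 2*u)*(2*u) = 2*u*(3 + 2*u))
t(-18)/n = (2*(-18)*(3 + 2*(-18)))/49 = (2*(-18)*(3 - 36))*(1/49) = (2*(-18)*(-33))*(1/49) = 1188*(1/49) = 1188/49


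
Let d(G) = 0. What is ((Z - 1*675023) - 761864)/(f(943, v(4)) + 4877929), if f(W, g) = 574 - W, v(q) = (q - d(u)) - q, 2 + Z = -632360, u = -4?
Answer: -2069249/4877560 ≈ -0.42424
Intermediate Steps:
Z = -632362 (Z = -2 - 632360 = -632362)
v(q) = 0 (v(q) = (q - 1*0) - q = (q + 0) - q = q - q = 0)
((Z - 1*675023) - 761864)/(f(943, v(4)) + 4877929) = ((-632362 - 1*675023) - 761864)/((574 - 1*943) + 4877929) = ((-632362 - 675023) - 761864)/((574 - 943) + 4877929) = (-1307385 - 761864)/(-369 + 4877929) = -2069249/4877560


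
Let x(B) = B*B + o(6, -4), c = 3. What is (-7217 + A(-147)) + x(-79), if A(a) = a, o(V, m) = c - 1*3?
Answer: -1123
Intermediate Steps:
o(V, m) = 0 (o(V, m) = 3 - 1*3 = 3 - 3 = 0)
x(B) = B² (x(B) = B*B + 0 = B² + 0 = B²)
(-7217 + A(-147)) + x(-79) = (-7217 - 147) + (-79)² = -7364 + 6241 = -1123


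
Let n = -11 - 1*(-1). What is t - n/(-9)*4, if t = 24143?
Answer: 217247/9 ≈ 24139.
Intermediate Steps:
n = -10 (n = -11 + 1 = -10)
t - n/(-9)*4 = 24143 - (-10/(-9))*4 = 24143 - (-10*(-1/9))*4 = 24143 - 10*4/9 = 24143 - 1*40/9 = 24143 - 40/9 = 217247/9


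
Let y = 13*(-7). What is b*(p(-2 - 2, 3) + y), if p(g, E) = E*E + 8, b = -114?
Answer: 8436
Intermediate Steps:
y = -91
p(g, E) = 8 + E² (p(g, E) = E² + 8 = 8 + E²)
b*(p(-2 - 2, 3) + y) = -114*((8 + 3²) - 91) = -114*((8 + 9) - 91) = -114*(17 - 91) = -114*(-74) = 8436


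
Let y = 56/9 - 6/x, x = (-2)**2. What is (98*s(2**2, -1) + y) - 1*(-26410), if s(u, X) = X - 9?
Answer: 457825/18 ≈ 25435.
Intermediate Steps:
s(u, X) = -9 + X
x = 4
y = 85/18 (y = 56/9 - 6/4 = 56*(1/9) - 6*1/4 = 56/9 - 3/2 = 85/18 ≈ 4.7222)
(98*s(2**2, -1) + y) - 1*(-26410) = (98*(-9 - 1) + 85/18) - 1*(-26410) = (98*(-10) + 85/18) + 26410 = (-980 + 85/18) + 26410 = -17555/18 + 26410 = 457825/18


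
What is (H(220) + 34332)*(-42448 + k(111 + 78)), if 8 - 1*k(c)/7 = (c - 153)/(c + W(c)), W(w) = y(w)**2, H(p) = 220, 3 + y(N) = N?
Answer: -5661176171616/3865 ≈ -1.4647e+9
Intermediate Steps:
y(N) = -3 + N
W(w) = (-3 + w)**2
k(c) = 56 - 7*(-153 + c)/(c + (-3 + c)**2) (k(c) = 56 - 7*(c - 153)/(c + (-3 + c)**2) = 56 - 7*(-153 + c)/(c + (-3 + c)**2))
(H(220) + 34332)*(-42448 + k(111 + 78)) = (220 + 34332)*(-42448 + 7*(153 + 7*(111 + 78) + 8*(-3 + (111 + 78))**2)/((111 + 78) + (-3 + (111 + 78))**2)) = 34552*(-42448 + 7*(153 + 7*189 + 8*(-3 + 189)**2)/(189 + (-3 + 189)**2)) = 34552*(-42448 + 7*(153 + 1323 + 8*186**2)/(189 + 186**2)) = 34552*(-42448 + 7*(153 + 1323 + 8*34596)/(189 + 34596)) = 34552*(-42448 + 7*(153 + 1323 + 276768)/34785) = 34552*(-42448 + 7*(1/34785)*278244) = 34552*(-42448 + 216412/3865) = 34552*(-163845108/3865) = -5661176171616/3865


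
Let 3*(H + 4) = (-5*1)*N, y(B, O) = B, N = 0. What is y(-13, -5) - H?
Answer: -9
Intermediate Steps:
H = -4 (H = -4 + (-5*1*0)/3 = -4 + (-5*0)/3 = -4 + (⅓)*0 = -4 + 0 = -4)
y(-13, -5) - H = -13 - 1*(-4) = -13 + 4 = -9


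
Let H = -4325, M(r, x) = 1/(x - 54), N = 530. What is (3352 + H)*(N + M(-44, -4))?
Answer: -29909047/58 ≈ -5.1567e+5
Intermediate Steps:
M(r, x) = 1/(-54 + x)
(3352 + H)*(N + M(-44, -4)) = (3352 - 4325)*(530 + 1/(-54 - 4)) = -973*(530 + 1/(-58)) = -973*(530 - 1/58) = -973*30739/58 = -29909047/58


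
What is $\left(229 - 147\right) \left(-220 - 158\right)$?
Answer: $-30996$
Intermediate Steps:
$\left(229 - 147\right) \left(-220 - 158\right) = 82 \left(-378\right) = -30996$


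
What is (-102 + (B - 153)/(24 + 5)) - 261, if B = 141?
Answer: -10539/29 ≈ -363.41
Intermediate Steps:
(-102 + (B - 153)/(24 + 5)) - 261 = (-102 + (141 - 153)/(24 + 5)) - 261 = (-102 - 12/29) - 261 = -2970/29 - 261 = -10539/29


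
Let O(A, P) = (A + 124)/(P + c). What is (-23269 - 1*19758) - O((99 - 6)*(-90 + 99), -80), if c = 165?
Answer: -3658256/85 ≈ -43038.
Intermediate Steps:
O(A, P) = (124 + A)/(165 + P) (O(A, P) = (A + 124)/(P + 165) = (124 + A)/(165 + P))
(-23269 - 1*19758) - O((99 - 6)*(-90 + 99), -80) = (-23269 - 1*19758) - (124 + (99 - 6)*(-90 + 99))/(165 - 80) = (-23269 - 19758) - (124 + 93*9)/85 = -43027 - (124 + 837)/85 = -43027 - 961/85 = -3658256/85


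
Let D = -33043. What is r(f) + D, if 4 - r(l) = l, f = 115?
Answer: -33154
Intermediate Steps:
r(l) = 4 - l
r(f) + D = (4 - 1*115) - 33043 = (4 - 115) - 33043 = -111 - 33043 = -33154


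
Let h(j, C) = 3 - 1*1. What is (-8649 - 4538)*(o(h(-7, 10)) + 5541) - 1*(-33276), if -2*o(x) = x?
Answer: -73022704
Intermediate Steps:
h(j, C) = 2 (h(j, C) = 3 - 1 = 2)
o(x) = -x/2
(-8649 - 4538)*(o(h(-7, 10)) + 5541) - 1*(-33276) = (-8649 - 4538)*(-½*2 + 5541) - 1*(-33276) = -13187*(-1 + 5541) + 33276 = -13187*5540 + 33276 = -73055980 + 33276 = -73022704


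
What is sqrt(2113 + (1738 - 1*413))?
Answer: 3*sqrt(382) ≈ 58.634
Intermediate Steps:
sqrt(2113 + (1738 - 1*413)) = sqrt(2113 + (1738 - 413)) = sqrt(2113 + 1325) = sqrt(3438) = 3*sqrt(382)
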